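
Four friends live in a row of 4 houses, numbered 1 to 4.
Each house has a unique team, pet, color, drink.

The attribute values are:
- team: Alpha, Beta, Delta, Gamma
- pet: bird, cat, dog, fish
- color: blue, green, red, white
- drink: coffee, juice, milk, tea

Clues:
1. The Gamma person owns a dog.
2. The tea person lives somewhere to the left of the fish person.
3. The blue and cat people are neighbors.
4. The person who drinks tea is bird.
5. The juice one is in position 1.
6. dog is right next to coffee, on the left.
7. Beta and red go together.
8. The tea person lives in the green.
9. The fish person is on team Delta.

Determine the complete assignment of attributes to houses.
Solution:

House | Team | Pet | Color | Drink
----------------------------------
  1   | Gamma | dog | blue | juice
  2   | Beta | cat | red | coffee
  3   | Alpha | bird | green | tea
  4   | Delta | fish | white | milk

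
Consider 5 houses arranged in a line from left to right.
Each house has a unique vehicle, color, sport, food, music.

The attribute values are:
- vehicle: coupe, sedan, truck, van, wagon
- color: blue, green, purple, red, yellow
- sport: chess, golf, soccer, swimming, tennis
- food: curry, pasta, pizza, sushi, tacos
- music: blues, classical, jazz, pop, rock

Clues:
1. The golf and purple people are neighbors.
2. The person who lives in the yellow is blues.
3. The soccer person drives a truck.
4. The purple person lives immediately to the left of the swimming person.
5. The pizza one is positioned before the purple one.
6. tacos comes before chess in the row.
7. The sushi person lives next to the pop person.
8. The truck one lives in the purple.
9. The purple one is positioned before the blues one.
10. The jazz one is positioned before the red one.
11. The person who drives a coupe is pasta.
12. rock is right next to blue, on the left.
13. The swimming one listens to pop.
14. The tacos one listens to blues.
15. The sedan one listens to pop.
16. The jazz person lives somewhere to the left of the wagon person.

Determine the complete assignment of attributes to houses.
Solution:

House | Vehicle | Color | Sport | Food | Music
----------------------------------------------
  1   | van | green | golf | pizza | jazz
  2   | truck | purple | soccer | sushi | rock
  3   | sedan | blue | swimming | curry | pop
  4   | wagon | yellow | tennis | tacos | blues
  5   | coupe | red | chess | pasta | classical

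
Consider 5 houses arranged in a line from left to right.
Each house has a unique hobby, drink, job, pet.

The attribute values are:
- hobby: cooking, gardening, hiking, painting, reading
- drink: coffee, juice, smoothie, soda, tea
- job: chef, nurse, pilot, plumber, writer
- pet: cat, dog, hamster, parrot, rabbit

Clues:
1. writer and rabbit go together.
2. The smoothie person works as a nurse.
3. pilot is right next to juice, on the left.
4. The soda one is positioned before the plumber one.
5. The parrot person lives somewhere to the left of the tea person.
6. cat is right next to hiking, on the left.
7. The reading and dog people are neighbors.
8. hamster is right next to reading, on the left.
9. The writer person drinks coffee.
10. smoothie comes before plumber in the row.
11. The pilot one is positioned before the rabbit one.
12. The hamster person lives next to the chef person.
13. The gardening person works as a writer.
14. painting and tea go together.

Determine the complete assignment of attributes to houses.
Solution:

House | Hobby | Drink | Job | Pet
---------------------------------
  1   | cooking | smoothie | nurse | cat
  2   | hiking | soda | pilot | hamster
  3   | reading | juice | chef | parrot
  4   | painting | tea | plumber | dog
  5   | gardening | coffee | writer | rabbit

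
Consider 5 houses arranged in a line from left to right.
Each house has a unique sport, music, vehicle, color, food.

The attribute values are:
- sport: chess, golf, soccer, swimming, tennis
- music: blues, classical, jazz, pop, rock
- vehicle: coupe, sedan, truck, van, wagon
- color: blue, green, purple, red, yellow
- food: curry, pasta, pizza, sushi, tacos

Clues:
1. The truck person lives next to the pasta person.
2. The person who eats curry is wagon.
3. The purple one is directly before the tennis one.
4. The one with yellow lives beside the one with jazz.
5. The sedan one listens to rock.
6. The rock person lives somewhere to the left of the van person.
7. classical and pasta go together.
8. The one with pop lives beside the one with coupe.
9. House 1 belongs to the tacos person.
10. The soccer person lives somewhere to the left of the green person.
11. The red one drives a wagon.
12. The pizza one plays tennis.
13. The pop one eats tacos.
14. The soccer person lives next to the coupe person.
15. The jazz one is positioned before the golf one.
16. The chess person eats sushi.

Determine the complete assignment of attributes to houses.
Solution:

House | Sport | Music | Vehicle | Color | Food
----------------------------------------------
  1   | soccer | pop | truck | blue | tacos
  2   | swimming | classical | coupe | purple | pasta
  3   | tennis | rock | sedan | yellow | pizza
  4   | chess | jazz | van | green | sushi
  5   | golf | blues | wagon | red | curry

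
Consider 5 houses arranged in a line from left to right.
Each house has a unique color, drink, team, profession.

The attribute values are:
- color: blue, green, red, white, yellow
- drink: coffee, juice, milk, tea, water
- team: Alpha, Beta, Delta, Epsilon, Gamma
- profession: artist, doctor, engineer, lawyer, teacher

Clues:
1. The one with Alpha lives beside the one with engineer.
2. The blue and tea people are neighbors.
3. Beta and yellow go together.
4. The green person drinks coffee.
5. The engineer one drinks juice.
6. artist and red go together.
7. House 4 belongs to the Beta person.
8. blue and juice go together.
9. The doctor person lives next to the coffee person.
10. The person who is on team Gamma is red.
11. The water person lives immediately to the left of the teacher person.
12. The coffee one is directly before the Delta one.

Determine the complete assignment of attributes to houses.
Solution:

House | Color | Drink | Team | Profession
-----------------------------------------
  1   | white | water | Epsilon | doctor
  2   | green | coffee | Alpha | teacher
  3   | blue | juice | Delta | engineer
  4   | yellow | tea | Beta | lawyer
  5   | red | milk | Gamma | artist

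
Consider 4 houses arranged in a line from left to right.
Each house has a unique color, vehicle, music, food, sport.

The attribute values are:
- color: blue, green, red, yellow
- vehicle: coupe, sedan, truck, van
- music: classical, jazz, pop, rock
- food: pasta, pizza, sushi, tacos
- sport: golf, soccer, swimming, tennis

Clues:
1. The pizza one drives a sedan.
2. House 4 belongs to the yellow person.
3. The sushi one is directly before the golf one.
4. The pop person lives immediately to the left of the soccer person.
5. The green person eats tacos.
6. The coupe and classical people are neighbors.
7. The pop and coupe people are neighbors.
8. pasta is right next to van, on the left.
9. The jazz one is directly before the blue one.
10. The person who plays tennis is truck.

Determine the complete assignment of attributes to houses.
Solution:

House | Color | Vehicle | Music | Food | Sport
----------------------------------------------
  1   | green | truck | pop | tacos | tennis
  2   | red | coupe | jazz | pasta | soccer
  3   | blue | van | classical | sushi | swimming
  4   | yellow | sedan | rock | pizza | golf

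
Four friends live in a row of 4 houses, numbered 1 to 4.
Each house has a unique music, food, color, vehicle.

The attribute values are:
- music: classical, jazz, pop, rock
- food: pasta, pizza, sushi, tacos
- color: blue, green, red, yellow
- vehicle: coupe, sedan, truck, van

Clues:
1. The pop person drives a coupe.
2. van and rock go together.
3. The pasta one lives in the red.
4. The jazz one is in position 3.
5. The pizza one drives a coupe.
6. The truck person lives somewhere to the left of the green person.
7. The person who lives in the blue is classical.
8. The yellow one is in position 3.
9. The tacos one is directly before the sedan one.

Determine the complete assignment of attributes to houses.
Solution:

House | Music | Food | Color | Vehicle
--------------------------------------
  1   | rock | pasta | red | van
  2   | classical | tacos | blue | truck
  3   | jazz | sushi | yellow | sedan
  4   | pop | pizza | green | coupe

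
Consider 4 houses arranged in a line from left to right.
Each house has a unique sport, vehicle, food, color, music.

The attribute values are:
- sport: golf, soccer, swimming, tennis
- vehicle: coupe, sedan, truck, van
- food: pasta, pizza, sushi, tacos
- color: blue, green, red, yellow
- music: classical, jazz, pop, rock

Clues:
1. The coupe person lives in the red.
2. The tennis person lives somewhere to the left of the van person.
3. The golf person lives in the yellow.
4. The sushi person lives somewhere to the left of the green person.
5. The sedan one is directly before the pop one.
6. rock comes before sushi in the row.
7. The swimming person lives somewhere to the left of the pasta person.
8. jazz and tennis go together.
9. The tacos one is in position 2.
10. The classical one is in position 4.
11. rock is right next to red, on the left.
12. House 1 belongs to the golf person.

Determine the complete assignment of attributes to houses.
Solution:

House | Sport | Vehicle | Food | Color | Music
----------------------------------------------
  1   | golf | sedan | pizza | yellow | rock
  2   | swimming | coupe | tacos | red | pop
  3   | tennis | truck | sushi | blue | jazz
  4   | soccer | van | pasta | green | classical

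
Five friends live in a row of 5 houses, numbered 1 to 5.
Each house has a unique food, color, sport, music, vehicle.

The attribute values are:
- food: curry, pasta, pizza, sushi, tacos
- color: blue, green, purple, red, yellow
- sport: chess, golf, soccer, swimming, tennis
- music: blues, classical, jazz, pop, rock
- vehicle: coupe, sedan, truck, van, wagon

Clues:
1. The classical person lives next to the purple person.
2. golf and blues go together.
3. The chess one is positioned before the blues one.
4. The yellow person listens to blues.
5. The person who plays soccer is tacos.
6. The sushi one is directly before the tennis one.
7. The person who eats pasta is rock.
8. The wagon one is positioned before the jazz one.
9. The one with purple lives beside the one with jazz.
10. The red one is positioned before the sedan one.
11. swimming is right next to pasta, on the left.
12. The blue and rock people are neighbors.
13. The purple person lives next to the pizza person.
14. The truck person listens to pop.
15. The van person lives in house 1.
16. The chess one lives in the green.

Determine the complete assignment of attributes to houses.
Solution:

House | Food | Color | Sport | Music | Vehicle
----------------------------------------------
  1   | sushi | blue | swimming | classical | van
  2   | pasta | purple | tennis | rock | wagon
  3   | pizza | green | chess | jazz | coupe
  4   | tacos | red | soccer | pop | truck
  5   | curry | yellow | golf | blues | sedan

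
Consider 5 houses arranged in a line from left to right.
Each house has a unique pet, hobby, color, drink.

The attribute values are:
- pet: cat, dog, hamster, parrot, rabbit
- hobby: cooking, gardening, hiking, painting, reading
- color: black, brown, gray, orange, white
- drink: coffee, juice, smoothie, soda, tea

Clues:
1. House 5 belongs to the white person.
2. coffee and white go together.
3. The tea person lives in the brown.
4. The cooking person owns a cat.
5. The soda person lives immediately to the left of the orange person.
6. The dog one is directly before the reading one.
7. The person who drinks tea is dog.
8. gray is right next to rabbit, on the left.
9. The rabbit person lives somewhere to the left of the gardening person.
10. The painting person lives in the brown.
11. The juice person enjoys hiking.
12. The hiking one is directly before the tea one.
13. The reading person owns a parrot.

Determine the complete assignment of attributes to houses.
Solution:

House | Pet | Hobby | Color | Drink
-----------------------------------
  1   | cat | cooking | gray | soda
  2   | rabbit | hiking | orange | juice
  3   | dog | painting | brown | tea
  4   | parrot | reading | black | smoothie
  5   | hamster | gardening | white | coffee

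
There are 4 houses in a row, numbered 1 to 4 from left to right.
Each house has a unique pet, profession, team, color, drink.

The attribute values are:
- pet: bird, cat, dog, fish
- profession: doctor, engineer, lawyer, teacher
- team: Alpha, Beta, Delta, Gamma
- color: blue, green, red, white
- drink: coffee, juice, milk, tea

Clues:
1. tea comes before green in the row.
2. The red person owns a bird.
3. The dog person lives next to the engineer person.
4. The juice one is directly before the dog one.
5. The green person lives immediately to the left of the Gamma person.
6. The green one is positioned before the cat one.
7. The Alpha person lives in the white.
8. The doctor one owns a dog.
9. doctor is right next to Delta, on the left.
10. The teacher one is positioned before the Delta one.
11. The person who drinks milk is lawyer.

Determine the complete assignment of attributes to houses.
Solution:

House | Pet | Profession | Team | Color | Drink
-----------------------------------------------
  1   | bird | teacher | Beta | red | juice
  2   | dog | doctor | Alpha | white | tea
  3   | fish | engineer | Delta | green | coffee
  4   | cat | lawyer | Gamma | blue | milk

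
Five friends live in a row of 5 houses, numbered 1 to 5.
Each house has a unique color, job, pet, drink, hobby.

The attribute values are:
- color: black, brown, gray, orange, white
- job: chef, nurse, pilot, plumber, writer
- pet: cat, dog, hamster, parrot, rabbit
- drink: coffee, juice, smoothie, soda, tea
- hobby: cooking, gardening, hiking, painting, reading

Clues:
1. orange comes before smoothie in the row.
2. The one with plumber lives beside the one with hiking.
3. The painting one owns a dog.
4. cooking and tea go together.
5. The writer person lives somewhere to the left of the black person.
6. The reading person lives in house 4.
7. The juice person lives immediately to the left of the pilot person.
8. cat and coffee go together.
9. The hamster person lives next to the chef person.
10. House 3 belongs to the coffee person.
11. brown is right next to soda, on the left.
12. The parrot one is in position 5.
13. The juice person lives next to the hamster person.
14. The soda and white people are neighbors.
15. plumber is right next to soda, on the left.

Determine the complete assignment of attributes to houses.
Solution:

House | Color | Job | Pet | Drink | Hobby
-----------------------------------------
  1   | brown | plumber | dog | juice | painting
  2   | orange | pilot | hamster | soda | hiking
  3   | white | chef | cat | coffee | gardening
  4   | gray | writer | rabbit | smoothie | reading
  5   | black | nurse | parrot | tea | cooking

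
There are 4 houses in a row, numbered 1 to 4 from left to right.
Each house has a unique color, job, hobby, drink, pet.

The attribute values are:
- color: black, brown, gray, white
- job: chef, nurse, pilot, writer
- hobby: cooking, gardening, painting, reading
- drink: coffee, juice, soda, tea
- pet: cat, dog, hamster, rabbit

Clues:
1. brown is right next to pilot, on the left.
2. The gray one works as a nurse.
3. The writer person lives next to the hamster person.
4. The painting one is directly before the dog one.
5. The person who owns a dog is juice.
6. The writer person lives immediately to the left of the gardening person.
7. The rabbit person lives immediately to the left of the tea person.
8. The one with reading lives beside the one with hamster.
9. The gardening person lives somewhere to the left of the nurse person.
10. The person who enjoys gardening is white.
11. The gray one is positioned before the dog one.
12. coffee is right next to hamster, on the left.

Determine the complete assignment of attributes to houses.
Solution:

House | Color | Job | Hobby | Drink | Pet
-----------------------------------------
  1   | brown | writer | reading | coffee | rabbit
  2   | white | pilot | gardening | tea | hamster
  3   | gray | nurse | painting | soda | cat
  4   | black | chef | cooking | juice | dog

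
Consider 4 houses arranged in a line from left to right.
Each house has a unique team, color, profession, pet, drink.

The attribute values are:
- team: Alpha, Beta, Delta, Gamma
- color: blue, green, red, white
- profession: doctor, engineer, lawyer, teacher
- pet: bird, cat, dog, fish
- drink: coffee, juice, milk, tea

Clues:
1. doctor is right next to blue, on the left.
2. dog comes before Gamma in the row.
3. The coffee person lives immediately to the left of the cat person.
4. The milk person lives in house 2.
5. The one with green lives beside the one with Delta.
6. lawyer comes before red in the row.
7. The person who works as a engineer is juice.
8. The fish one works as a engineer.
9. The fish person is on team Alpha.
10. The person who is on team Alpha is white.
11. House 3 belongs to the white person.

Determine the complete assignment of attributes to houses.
Solution:

House | Team | Color | Profession | Pet | Drink
-----------------------------------------------
  1   | Beta | green | doctor | dog | coffee
  2   | Delta | blue | lawyer | cat | milk
  3   | Alpha | white | engineer | fish | juice
  4   | Gamma | red | teacher | bird | tea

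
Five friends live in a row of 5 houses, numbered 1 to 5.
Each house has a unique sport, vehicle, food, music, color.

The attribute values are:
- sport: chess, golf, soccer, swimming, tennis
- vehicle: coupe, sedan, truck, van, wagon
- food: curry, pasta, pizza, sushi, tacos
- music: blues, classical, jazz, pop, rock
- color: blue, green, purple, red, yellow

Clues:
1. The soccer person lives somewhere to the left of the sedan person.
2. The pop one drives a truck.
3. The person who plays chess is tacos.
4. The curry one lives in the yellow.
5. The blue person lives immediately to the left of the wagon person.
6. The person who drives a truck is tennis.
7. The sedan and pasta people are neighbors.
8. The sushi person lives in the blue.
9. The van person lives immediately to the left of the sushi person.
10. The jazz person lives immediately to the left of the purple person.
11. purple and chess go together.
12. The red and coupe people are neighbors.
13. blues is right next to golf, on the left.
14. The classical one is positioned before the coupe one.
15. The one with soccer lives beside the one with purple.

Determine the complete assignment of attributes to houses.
Solution:

House | Sport | Vehicle | Food | Music | Color
----------------------------------------------
  1   | swimming | van | pizza | classical | red
  2   | soccer | coupe | sushi | jazz | blue
  3   | chess | wagon | tacos | blues | purple
  4   | golf | sedan | curry | rock | yellow
  5   | tennis | truck | pasta | pop | green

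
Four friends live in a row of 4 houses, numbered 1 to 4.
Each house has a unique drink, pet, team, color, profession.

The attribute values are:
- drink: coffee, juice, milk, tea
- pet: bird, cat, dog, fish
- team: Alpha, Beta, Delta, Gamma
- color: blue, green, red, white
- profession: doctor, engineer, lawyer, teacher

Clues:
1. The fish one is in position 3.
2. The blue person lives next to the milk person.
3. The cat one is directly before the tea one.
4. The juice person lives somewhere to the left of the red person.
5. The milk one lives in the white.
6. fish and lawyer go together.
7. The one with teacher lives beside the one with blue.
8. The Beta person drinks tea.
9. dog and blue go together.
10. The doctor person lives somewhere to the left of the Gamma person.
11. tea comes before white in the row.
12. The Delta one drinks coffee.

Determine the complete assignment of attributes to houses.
Solution:

House | Drink | Pet | Team | Color | Profession
-----------------------------------------------
  1   | juice | cat | Alpha | green | teacher
  2   | tea | dog | Beta | blue | doctor
  3   | milk | fish | Gamma | white | lawyer
  4   | coffee | bird | Delta | red | engineer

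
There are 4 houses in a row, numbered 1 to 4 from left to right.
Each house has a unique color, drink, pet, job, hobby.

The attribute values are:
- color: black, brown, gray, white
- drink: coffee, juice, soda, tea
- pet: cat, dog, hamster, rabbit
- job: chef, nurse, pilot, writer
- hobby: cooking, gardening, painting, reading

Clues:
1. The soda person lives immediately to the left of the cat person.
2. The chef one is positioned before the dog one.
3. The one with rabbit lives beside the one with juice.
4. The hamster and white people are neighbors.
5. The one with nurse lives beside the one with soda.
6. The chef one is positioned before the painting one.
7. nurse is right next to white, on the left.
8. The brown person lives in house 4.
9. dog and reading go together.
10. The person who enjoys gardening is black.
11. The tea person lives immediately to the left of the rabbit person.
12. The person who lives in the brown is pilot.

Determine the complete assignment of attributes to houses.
Solution:

House | Color | Drink | Pet | Job | Hobby
-----------------------------------------
  1   | black | tea | hamster | nurse | gardening
  2   | white | soda | rabbit | chef | cooking
  3   | gray | juice | cat | writer | painting
  4   | brown | coffee | dog | pilot | reading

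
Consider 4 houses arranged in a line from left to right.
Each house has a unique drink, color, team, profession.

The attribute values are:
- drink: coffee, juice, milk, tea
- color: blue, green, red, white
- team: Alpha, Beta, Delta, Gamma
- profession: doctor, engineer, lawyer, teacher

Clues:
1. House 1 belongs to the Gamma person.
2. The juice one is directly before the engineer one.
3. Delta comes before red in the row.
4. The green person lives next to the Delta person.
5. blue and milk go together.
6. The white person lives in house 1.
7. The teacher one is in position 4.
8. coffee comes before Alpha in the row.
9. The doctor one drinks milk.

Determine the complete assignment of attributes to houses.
Solution:

House | Drink | Color | Team | Profession
-----------------------------------------
  1   | juice | white | Gamma | lawyer
  2   | coffee | green | Beta | engineer
  3   | milk | blue | Delta | doctor
  4   | tea | red | Alpha | teacher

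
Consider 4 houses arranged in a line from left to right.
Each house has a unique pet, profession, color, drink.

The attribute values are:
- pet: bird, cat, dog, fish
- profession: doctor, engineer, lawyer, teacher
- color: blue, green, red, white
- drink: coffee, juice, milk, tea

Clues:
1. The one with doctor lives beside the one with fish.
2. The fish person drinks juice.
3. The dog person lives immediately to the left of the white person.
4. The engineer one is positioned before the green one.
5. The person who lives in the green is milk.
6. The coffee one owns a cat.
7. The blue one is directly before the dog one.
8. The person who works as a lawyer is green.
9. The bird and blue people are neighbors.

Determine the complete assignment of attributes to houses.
Solution:

House | Pet | Profession | Color | Drink
----------------------------------------
  1   | bird | doctor | red | tea
  2   | fish | engineer | blue | juice
  3   | dog | lawyer | green | milk
  4   | cat | teacher | white | coffee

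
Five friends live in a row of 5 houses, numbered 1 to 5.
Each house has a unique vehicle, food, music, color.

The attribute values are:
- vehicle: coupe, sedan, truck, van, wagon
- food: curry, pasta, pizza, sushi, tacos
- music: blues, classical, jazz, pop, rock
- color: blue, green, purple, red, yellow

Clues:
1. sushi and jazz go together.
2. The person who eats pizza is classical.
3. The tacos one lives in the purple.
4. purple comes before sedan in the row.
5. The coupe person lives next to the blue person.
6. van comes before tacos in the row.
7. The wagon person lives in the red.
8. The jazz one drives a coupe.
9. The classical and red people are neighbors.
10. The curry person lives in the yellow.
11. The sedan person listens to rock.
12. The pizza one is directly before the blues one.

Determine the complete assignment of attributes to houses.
Solution:

House | Vehicle | Food | Music | Color
--------------------------------------
  1   | coupe | sushi | jazz | green
  2   | van | pizza | classical | blue
  3   | wagon | pasta | blues | red
  4   | truck | tacos | pop | purple
  5   | sedan | curry | rock | yellow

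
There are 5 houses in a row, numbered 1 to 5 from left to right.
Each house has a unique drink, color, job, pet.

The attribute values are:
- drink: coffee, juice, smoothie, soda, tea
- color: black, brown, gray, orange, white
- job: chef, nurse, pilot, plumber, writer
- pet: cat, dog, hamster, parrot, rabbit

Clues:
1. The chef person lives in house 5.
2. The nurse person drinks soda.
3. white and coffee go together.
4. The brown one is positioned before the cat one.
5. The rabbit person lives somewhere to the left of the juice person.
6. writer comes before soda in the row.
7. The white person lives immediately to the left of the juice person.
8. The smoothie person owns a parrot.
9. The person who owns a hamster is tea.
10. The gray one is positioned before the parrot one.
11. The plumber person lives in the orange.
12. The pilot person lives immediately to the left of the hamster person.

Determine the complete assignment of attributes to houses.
Solution:

House | Drink | Color | Job | Pet
---------------------------------
  1   | coffee | white | writer | rabbit
  2   | juice | brown | pilot | dog
  3   | tea | orange | plumber | hamster
  4   | soda | gray | nurse | cat
  5   | smoothie | black | chef | parrot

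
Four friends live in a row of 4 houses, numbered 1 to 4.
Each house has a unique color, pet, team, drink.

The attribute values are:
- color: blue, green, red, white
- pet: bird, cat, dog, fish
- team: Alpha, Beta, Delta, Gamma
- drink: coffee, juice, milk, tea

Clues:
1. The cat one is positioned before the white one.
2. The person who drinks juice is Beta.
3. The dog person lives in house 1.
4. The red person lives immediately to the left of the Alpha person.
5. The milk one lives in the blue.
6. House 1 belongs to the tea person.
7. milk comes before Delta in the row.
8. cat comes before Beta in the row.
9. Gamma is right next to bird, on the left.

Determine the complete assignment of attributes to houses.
Solution:

House | Color | Pet | Team | Drink
----------------------------------
  1   | red | dog | Gamma | tea
  2   | blue | bird | Alpha | milk
  3   | green | cat | Delta | coffee
  4   | white | fish | Beta | juice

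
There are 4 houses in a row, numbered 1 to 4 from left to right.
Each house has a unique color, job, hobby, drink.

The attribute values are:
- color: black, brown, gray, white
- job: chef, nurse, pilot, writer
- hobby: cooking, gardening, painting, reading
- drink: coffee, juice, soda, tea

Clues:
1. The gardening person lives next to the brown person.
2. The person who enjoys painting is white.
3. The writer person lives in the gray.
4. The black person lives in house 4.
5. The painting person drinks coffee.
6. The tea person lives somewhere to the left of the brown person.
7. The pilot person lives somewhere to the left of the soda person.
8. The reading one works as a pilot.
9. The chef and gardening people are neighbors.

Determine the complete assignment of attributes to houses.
Solution:

House | Color | Job | Hobby | Drink
-----------------------------------
  1   | white | chef | painting | coffee
  2   | gray | writer | gardening | tea
  3   | brown | pilot | reading | juice
  4   | black | nurse | cooking | soda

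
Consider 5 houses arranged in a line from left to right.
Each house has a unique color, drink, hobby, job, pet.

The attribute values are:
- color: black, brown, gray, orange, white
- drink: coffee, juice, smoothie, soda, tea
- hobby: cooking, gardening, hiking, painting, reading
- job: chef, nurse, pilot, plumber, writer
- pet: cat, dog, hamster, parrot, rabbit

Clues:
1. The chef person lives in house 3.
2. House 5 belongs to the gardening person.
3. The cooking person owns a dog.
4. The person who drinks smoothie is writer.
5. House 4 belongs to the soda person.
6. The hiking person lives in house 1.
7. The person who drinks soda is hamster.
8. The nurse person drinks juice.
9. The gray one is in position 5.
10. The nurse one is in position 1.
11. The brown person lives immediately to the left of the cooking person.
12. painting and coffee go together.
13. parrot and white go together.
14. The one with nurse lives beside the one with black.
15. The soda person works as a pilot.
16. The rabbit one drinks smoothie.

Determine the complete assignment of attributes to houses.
Solution:

House | Color | Drink | Hobby | Job | Pet
-----------------------------------------
  1   | brown | juice | hiking | nurse | cat
  2   | black | tea | cooking | plumber | dog
  3   | white | coffee | painting | chef | parrot
  4   | orange | soda | reading | pilot | hamster
  5   | gray | smoothie | gardening | writer | rabbit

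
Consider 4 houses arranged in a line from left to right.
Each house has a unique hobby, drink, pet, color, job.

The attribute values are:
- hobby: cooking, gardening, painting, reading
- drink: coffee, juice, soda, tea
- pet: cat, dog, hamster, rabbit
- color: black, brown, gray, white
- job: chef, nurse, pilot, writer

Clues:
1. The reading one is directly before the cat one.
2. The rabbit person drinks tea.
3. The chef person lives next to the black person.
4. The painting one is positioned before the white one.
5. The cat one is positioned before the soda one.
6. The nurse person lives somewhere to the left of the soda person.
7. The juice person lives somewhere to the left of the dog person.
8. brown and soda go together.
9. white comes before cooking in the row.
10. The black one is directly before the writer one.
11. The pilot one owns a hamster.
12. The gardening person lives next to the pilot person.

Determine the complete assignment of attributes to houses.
Solution:

House | Hobby | Drink | Pet | Color | Job
-----------------------------------------
  1   | reading | tea | rabbit | gray | chef
  2   | painting | juice | cat | black | nurse
  3   | gardening | coffee | dog | white | writer
  4   | cooking | soda | hamster | brown | pilot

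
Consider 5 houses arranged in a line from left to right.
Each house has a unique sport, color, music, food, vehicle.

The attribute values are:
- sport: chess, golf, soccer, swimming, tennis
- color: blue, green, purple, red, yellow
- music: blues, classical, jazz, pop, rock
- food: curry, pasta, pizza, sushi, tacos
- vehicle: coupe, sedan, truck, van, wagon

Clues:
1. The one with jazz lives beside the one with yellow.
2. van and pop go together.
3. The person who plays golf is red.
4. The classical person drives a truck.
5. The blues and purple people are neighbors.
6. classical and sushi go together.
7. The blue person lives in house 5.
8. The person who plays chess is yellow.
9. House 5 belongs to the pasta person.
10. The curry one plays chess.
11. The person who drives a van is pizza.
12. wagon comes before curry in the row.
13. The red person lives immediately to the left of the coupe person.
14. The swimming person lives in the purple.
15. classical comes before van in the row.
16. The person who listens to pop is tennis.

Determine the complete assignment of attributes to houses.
Solution:

House | Sport | Color | Music | Food | Vehicle
----------------------------------------------
  1   | golf | red | jazz | tacos | wagon
  2   | chess | yellow | blues | curry | coupe
  3   | swimming | purple | classical | sushi | truck
  4   | tennis | green | pop | pizza | van
  5   | soccer | blue | rock | pasta | sedan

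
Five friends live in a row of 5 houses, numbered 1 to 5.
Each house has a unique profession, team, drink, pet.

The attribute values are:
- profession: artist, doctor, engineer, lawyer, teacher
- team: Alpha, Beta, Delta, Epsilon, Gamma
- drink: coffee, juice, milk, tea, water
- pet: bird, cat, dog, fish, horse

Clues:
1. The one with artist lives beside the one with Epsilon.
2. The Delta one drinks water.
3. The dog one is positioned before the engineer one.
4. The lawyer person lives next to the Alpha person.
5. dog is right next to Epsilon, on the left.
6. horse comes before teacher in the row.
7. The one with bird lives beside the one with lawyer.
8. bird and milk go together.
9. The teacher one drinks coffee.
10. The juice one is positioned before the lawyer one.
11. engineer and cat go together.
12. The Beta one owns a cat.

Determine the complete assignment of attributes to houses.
Solution:

House | Profession | Team | Drink | Pet
---------------------------------------
  1   | artist | Gamma | juice | dog
  2   | doctor | Epsilon | milk | bird
  3   | lawyer | Delta | water | horse
  4   | teacher | Alpha | coffee | fish
  5   | engineer | Beta | tea | cat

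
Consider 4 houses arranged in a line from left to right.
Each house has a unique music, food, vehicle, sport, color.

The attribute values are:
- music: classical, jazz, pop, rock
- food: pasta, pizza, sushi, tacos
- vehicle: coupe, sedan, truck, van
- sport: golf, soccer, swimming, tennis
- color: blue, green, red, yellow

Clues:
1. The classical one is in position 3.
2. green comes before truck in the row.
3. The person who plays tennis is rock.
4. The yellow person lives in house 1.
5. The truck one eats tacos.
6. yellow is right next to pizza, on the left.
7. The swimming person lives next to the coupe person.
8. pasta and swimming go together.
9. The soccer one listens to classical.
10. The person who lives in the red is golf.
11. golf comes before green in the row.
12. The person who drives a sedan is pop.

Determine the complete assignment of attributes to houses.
Solution:

House | Music | Food | Vehicle | Sport | Color
----------------------------------------------
  1   | pop | pasta | sedan | swimming | yellow
  2   | jazz | pizza | coupe | golf | red
  3   | classical | sushi | van | soccer | green
  4   | rock | tacos | truck | tennis | blue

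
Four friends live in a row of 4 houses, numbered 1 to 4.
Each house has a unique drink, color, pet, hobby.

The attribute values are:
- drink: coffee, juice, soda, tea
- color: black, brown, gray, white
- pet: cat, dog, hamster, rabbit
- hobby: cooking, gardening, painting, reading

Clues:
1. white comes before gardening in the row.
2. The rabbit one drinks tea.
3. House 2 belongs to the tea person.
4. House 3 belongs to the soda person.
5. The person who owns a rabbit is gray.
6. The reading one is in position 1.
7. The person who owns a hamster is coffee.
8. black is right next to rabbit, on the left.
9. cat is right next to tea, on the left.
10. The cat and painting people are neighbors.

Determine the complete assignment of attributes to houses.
Solution:

House | Drink | Color | Pet | Hobby
-----------------------------------
  1   | juice | black | cat | reading
  2   | tea | gray | rabbit | painting
  3   | soda | white | dog | cooking
  4   | coffee | brown | hamster | gardening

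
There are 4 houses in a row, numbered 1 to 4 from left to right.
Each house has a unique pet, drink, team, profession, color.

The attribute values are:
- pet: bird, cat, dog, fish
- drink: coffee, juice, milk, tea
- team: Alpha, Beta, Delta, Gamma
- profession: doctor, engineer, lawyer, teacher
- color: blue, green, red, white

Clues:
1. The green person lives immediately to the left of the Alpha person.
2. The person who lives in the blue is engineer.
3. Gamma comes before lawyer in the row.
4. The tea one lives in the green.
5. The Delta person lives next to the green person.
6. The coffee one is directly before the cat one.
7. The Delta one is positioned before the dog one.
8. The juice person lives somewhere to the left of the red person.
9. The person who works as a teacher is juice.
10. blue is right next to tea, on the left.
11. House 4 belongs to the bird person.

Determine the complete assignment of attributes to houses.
Solution:

House | Pet | Drink | Team | Profession | Color
-----------------------------------------------
  1   | fish | coffee | Delta | engineer | blue
  2   | cat | tea | Gamma | doctor | green
  3   | dog | juice | Alpha | teacher | white
  4   | bird | milk | Beta | lawyer | red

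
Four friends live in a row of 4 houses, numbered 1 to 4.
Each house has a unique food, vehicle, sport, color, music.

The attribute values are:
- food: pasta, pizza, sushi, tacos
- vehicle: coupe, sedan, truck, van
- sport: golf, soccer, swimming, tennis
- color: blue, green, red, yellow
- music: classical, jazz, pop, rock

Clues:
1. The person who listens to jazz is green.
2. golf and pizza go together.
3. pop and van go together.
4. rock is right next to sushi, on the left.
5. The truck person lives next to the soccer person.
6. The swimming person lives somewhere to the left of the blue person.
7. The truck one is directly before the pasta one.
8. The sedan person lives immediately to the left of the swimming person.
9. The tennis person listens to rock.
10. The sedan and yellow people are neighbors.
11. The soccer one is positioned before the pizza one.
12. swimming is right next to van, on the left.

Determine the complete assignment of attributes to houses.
Solution:

House | Food | Vehicle | Sport | Color | Music
----------------------------------------------
  1   | tacos | sedan | tennis | red | rock
  2   | sushi | truck | swimming | yellow | classical
  3   | pasta | van | soccer | blue | pop
  4   | pizza | coupe | golf | green | jazz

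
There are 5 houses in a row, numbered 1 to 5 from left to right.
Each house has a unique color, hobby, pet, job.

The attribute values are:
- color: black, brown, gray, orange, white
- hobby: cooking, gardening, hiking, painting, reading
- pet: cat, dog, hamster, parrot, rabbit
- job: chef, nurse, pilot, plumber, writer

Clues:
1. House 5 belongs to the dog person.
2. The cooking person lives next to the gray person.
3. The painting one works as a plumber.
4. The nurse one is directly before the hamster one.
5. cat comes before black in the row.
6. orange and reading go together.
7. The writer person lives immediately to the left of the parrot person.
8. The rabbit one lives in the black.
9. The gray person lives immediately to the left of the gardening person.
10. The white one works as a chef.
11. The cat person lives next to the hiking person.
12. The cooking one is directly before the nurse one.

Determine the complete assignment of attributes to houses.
Solution:

House | Color | Hobby | Pet | Job
---------------------------------
  1   | brown | cooking | cat | writer
  2   | gray | hiking | parrot | nurse
  3   | white | gardening | hamster | chef
  4   | black | painting | rabbit | plumber
  5   | orange | reading | dog | pilot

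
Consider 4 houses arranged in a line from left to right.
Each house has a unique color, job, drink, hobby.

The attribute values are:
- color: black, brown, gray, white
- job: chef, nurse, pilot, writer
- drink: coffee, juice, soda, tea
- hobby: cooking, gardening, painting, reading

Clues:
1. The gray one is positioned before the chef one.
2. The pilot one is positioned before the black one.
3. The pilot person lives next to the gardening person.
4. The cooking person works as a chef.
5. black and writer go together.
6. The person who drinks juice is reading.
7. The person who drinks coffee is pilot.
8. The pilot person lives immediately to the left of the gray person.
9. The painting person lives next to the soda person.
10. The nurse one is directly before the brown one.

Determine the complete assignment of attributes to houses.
Solution:

House | Color | Job | Drink | Hobby
-----------------------------------
  1   | white | pilot | coffee | painting
  2   | gray | nurse | soda | gardening
  3   | brown | chef | tea | cooking
  4   | black | writer | juice | reading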